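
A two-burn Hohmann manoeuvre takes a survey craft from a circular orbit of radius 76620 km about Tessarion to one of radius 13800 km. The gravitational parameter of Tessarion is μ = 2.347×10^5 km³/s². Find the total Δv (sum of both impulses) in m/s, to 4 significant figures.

The Hohmann ellipse has a_t = (r₁ + r₂)/2 = 45210 km.
At r₁ the circular-orbit speed is v₁ = √(μ/r₁) = 1.7502 km/s.
On the transfer ellipse at r₁, v² = μ(2/r − 1/a) gives v_a = √[μ(2/r₁ − 1/a_t)] = 0.96696 km/s.
First burn Δv₁ = |v_a − v₁| = 0.7832 km/s.
Circular speed at r₂: v₂ = √(μ/r₂) = 4.124 km/s.
Transfer-orbit speed at r₂: v_p = √[μ(2/r₂ − 1/a_t)] = 5.369 km/s.
Second burn Δv₂ = |v₂ − v_p| = 1.245 km/s.
Δv = Δv₁ + Δv₂ = 0.7832 + 1.245 = 2.028 km/s.

Δv = 2028 m/s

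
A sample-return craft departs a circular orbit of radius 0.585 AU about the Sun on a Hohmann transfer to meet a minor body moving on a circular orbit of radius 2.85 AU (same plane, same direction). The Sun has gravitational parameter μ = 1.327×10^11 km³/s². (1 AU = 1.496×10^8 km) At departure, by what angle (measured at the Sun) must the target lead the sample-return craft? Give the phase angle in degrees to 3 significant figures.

φ = 95.8°

In km: r₁ = 0.585 × 1.496×10^8 = 8.7516×10^7 km; r₂ = 2.85 × 1.496×10^8 = 4.2636×10^8 km.
The Hohmann ellipse has a_t = (r₁ + r₂)/2 = 2.56938×10^8 km.
The half-period of the transfer ellipse is t = π√(a_t³/μ) = 3.5519×10^7 s.
The target's mean motion on its circular orbit is ω₂ = √(μ/r₂³) = 4.1378×10^-8 rad/s.
Angle swept by the target during transfer: ω₂·t = 1.4697 rad = 84.21°.
The sample-return craft traverses 180° on the transfer ellipse, so the target must lead by 180° − 84.21° = 95.8°.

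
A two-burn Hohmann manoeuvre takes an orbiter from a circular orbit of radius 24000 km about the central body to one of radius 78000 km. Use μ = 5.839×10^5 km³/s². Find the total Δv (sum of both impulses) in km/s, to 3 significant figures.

Δv = 2.03 km/s

The Hohmann ellipse has a_t = (r₁ + r₂)/2 = 51000 km.
Circular speed at r₁: v₁ = √(μ/r₁) = √(5.839×10^5/24000) = 4.93246 km/s.
On the transfer ellipse at r₁, v² = μ(2/r − 1/a) gives v_p = √[μ(2/r₁ − 1/a_t)] = 6.09994 km/s.
First burn Δv₁ = |v_p − v₁| = 1.1675 km/s.
At r₂, v₂ = √(μ/r₂) = 2.73604 km/s.
Transfer-orbit speed at r₂: v_a = √[μ(2/r₂ − 1/a_t)] = 1.87691 km/s.
Second burn Δv₂ = |v₂ − v_a| = 0.85913 km/s.
Δv = Δv₁ + Δv₂ = 1.1675 + 0.85913 = 2.027 km/s.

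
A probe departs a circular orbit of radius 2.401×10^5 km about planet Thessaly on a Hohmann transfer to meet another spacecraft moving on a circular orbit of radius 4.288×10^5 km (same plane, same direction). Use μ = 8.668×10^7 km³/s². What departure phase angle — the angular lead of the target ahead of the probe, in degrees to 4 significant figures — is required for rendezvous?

The Hohmann ellipse has a_t = (r₁ + r₂)/2 = 3.3445×10^5 km.
The half-period of the transfer ellipse is t = π√(a_t³/μ) = 65270 s.
The target's mean motion on its circular orbit is ω₂ = √(μ/r₂³) = 3.316×10^-5 rad/s.
Angle swept by the target during transfer: ω₂·t = 2.164 rad = 123.99°.
The probe traverses 180° on the transfer ellipse, so the target must lead by 180° − 123.99° = 56.01°.

φ = 56.01°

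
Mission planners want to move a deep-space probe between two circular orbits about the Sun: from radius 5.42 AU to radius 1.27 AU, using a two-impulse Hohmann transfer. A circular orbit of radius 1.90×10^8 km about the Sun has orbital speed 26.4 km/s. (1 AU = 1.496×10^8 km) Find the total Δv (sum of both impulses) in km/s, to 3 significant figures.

From the circular-orbit relation v² = μ/r at r = 1.90×10^8 km: μ = v²r = (26.4)² × 1.90×10^8 = 1.32422×10^11 km³/s².
In km: r₁ = 5.42 × 1.496×10^8 = 8.10832×10^8 km; r₂ = 1.27 × 1.496×10^8 = 1.89992×10^8 km.
Transfer-ellipse semi-major axis a_t = (r₁ + r₂)/2 = (8.10832×10^8 + 1.89992×10^8)/2 = 5.00412×10^8 km.
At r₁ the circular-orbit speed is v₁ = √(μ/r₁) = 12.7795 km/s.
On the transfer ellipse at r₁, vis-viva gives v_a = √[μ(2/r₁ − 1/a_t)] = 7.87443 km/s.
First burn Δv₁ = |v_a − v₁| = 4.905 km/s.
At r₂, v₂ = √(μ/r₂) = 26.401 km/s.
Transfer-orbit speed at r₂: v_p = √[μ(2/r₂ − 1/a_t)] = 33.606 km/s.
Second burn Δv₂ = |v₂ − v_p| = 7.205 km/s.
Δv = Δv₁ + Δv₂ = 4.905 + 7.205 = 12.11 km/s.

Δv = 12.1 km/s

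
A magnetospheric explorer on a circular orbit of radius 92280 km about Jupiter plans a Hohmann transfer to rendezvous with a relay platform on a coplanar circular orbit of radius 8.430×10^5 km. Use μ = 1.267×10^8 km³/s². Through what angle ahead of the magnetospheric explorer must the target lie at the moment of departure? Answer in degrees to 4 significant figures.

Semi-major axis of the transfer orbit: a_t = (92280 + 8.430×10^5)/2 = 4.6764×10^5 km.
Transfer time t = π√(a_t³/μ) = 89250 s.
The target's mean motion on its circular orbit is ω₂ = √(μ/r₂³) = 1.454×10^-5 rad/s.
Angle swept by the target during transfer: ω₂·t = 1.298 rad = 74.37°.
The magnetospheric explorer traverses 180° on the transfer ellipse, so the target must lead by 180° − 74.37° = 105.6°.

φ = 105.6°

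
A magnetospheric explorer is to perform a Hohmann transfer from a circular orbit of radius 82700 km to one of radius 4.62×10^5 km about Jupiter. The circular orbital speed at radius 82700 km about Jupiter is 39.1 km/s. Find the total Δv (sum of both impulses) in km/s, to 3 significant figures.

Δv = 19.3 km/s

From the circular-orbit relation v² = μ/r at r = 82700 km: μ = v²r = (39.1)² × 82700 = 1.26433×10^8 km³/s².
Semi-major axis of the transfer orbit: a_t = (82700 + 4.620×10^5)/2 = 2.7235×10^5 km.
At r₁ the circular-orbit speed is v₁ = √(μ/r₁) = 39.100 km/s.
On the transfer ellipse at r₁, vis-viva equation gives v_p = √[μ(2/r₁ − 1/a_t)] = 50.925 km/s.
First burn Δv₁ = |v_p − v₁| = 11.825 km/s.
Circular speed at r₂: v₂ = √(μ/r₂) = 16.5428 km/s.
Transfer-orbit speed at r₂: v_a = √[μ(2/r₂ − 1/a_t)] = 9.11586 km/s.
Second burn Δv₂ = |v₂ − v_a| = 7.4269 km/s.
Δv = Δv₁ + Δv₂ = 11.825 + 7.4269 = 19.25 km/s.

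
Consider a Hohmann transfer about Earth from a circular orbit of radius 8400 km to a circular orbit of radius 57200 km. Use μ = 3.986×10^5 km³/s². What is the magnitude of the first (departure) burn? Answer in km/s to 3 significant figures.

Δv₁ = 2.21 km/s

Transfer-ellipse semi-major axis a_t = (r₁ + r₂)/2 = (8400 + 57200)/2 = 32800 km.
On the circular orbit at r = 8400 km, v_c = √(μ/r) = 6.889 km/s.
Vis-viva on the transfer ellipse at r = 8400 km gives v_t = √[μ(2/r − 1/a_t)] = 9.097 km/s.
Δv₁ = |v_t − v_c| = |9.097 − 6.889| = 2.208 km/s.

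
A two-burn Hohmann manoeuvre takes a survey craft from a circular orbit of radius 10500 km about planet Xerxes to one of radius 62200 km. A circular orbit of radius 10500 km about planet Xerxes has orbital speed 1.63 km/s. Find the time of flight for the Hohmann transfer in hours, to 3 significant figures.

t = 36.2 hours

From the circular-orbit relation v² = μ/r at r = 10500 km: μ = v²r = (1.63)² × 10500 = 27897.4 km³/s².
Semi-major axis of the transfer orbit: a_t = (10500 + 62200)/2 = 36350 km.
By Kepler's third law the transfer-orbit period is T = 2π√(a_t³/μ), so t = T/2 = 1.304×10^5 s.
Converting: 1.304×10^5 s ÷ 3600 s/hour = 36.2 hours.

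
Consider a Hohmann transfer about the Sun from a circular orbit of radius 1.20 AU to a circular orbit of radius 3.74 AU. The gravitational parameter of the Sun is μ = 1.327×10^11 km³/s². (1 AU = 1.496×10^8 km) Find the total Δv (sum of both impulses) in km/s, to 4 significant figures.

Δv = 10.93 km/s

In km: r₁ = 1.20 × 1.496×10^8 = 1.7952×10^8 km; r₂ = 3.74 × 1.496×10^8 = 5.59504×10^8 km.
Semi-major axis of the transfer orbit: a_t = (1.7952×10^8 + 5.59504×10^8)/2 = 3.69512×10^8 km.
At r₁ the circular-orbit speed is v₁ = √(μ/r₁) = 27.188 km/s.
Transfer-orbit speed at r₁ (vis-viva equation): v_p = √[μ(2/r₁ − 1/a_t)] = 33.455 km/s.
First burn Δv₁ = |v_p − v₁| = 6.267 km/s.
At r₂, v₂ = √(μ/r₂) = 15.400 km/s.
Transfer-orbit speed at r₂: v_a = √[μ(2/r₂ − 1/a_t)] = 10.734 km/s.
Second burn Δv₂ = |v₂ − v_a| = 4.666 km/s.
Δv = Δv₁ + Δv₂ = 6.267 + 4.666 = 10.93 km/s.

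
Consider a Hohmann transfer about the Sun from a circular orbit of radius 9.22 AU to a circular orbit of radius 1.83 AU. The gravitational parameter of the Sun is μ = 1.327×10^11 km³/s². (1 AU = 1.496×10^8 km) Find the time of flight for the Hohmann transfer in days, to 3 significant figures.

t = 2370 days

In km: r₁ = 9.22 × 1.496×10^8 = 1.379312×10^9 km; r₂ = 1.83 × 1.496×10^8 = 2.73768×10^8 km.
Transfer-ellipse semi-major axis a_t = (r₁ + r₂)/2 = (1.379312×10^9 + 2.73768×10^8)/2 = 8.2654×10^8 km.
Half the transfer-orbit period gives t = π√(a_t³/μ) = 2.049×10^8 s.
Converting: 2.049×10^8 s ÷ 86400 s/day = 2370 days.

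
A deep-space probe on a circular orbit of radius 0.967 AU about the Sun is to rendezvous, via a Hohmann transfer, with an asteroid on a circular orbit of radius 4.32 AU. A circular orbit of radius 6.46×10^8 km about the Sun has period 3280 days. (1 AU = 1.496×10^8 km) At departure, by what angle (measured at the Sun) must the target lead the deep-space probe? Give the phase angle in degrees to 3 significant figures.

From Kepler's third law T² = 4π²r³/μ at r = 6.46×10^8 km, T = 3280 days = 3280 × 86400 s = 2.83392×10^8 s: μ = 4π²r³/T² = 1.32520×10^11 km³/s².
In km: r₁ = 0.967 × 1.496×10^8 = 1.446632×10^8 km; r₂ = 4.32 × 1.496×10^8 = 6.46272×10^8 km.
The Hohmann ellipse has a_t = (r₁ + r₂)/2 = 3.954676×10^8 km.
Transfer time t = π√(a_t³/μ) = 6.7870×10^7 s.
The target's mean motion on its circular orbit is ω₂ = √(μ/r₂³) = 2.2157×10^-8 rad/s.
Angle swept by the target during transfer: ω₂·t = 1.5038 rad = 86.16°.
The deep-space probe traverses 180° on the transfer ellipse, so the target must lead by 180° − 86.16° = 93.8°.

φ = 93.8°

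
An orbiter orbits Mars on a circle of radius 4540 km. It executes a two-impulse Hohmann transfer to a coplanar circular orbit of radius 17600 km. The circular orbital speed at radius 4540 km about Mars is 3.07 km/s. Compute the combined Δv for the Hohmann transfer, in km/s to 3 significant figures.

From the circular-orbit relation v² = μ/r at r = 4540 km: μ = v²r = (3.07)² × 4540 = 42789.0 km³/s².
The Hohmann ellipse has a_t = (r₁ + r₂)/2 = 11070 km.
At r₁ the circular-orbit speed is v₁ = √(μ/r₁) = 3.070 km/s.
On the transfer ellipse at r₁, v² = μ(2/r − 1/a) gives v_p = √[μ(2/r₁ − 1/a_t)] = 3.871 km/s.
First burn Δv₁ = |v_p − v₁| = 0.8010 km/s.
Circular speed at r₂: v₂ = √(μ/r₂) = 1.5592 km/s.
Transfer-orbit speed at r₂: v_a = √[μ(2/r₂ − 1/a_t)] = 0.99854 km/s.
Second burn Δv₂ = |v₂ − v_a| = 0.5607 km/s.
Δv = Δv₁ + Δv₂ = 0.8010 + 0.5607 = 1.362 km/s.

Δv = 1.36 km/s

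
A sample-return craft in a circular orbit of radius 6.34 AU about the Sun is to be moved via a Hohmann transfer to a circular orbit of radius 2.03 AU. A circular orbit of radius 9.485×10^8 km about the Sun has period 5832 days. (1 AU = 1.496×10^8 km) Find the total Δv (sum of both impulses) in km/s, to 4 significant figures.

Δv = 8.415 km/s

From Kepler's third law T² = 4π²r³/μ at r = 9.485×10^8 km, T = 5832 days = 5832 × 86400 s = 5.038848×10^8 s: μ = 4π²r³/T² = 1.32681×10^11 km³/s².
In km: r₁ = 6.34 × 1.496×10^8 = 9.48464×10^8 km; r₂ = 2.03 × 1.496×10^8 = 3.03688×10^8 km.
Semi-major axis of the transfer orbit: a_t = (9.48464×10^8 + 3.03688×10^8)/2 = 6.26076×10^8 km.
Circular speed at r₁: v₁ = √(μ/r₁) = √(1.32681×10^11/9.48464×10^8) = 11.8275 km/s.
On the transfer ellipse at r₁, v² = μ(2/r − 1/a) gives v_a = √[μ(2/r₁ − 1/a_t)] = 8.23748 km/s.
First burn Δv₁ = |v_a − v₁| = 3.590 km/s.
Circular speed at r₂: v₂ = √(μ/r₂) = 20.902 km/s.
Transfer-orbit speed at r₂: v_p = √[μ(2/r₂ − 1/a_t)] = 25.727 km/s.
Second burn Δv₂ = |v₂ − v_p| = 4.825 km/s.
Δv = Δv₁ + Δv₂ = 3.590 + 4.825 = 8.415 km/s.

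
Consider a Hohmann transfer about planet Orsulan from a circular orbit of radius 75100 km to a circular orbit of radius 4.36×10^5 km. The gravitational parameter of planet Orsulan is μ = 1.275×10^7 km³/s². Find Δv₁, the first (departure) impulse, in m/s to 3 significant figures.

The Hohmann ellipse has a_t = (r₁ + r₂)/2 = 2.5555×10^5 km.
Circular speed at r = 75100 km: v_c = √(μ/r) = 13.03 km/s.
Transfer-orbit speed at the same r (vis-viva, a = a_t): v_t = √[μ(2/r − 1/a_t)] = 17.02 km/s.
Δv₁ = |v_t − v_c| = |17.02 − 13.03| = 3.990 km/s.

Δv₁ = 3990 m/s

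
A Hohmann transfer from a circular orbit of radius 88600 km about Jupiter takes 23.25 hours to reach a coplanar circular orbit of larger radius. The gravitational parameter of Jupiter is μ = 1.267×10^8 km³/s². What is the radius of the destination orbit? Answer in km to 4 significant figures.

Transfer time t = 23.25 hours = 83700 s, and t = π√(a_t³/μ).
So a_t = (μ t²/π²)^(1/3) = (1.267×10^8 × (83700)² / π²)^(1/3) = 4.4803×10^5 km.
Since a_t = (r₁ + r₂)/2, r₂ = 2a_t − r₁ = 2×4.4803×10^5 − 88600 = 8.0746×10^5 km.

r₂ = 8.075×10^5 km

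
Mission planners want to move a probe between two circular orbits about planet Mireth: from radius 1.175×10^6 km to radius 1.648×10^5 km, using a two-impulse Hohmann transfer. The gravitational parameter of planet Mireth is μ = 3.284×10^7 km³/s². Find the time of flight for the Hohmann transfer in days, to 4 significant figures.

t = 3.479 days

The Hohmann ellipse has a_t = (r₁ + r₂)/2 = 6.699×10^5 km.
Transfer time t = π√(a_t³/μ) = π√((6.699×10^5)³ / 3.284×10^7) = 3.006×10^5 s.
Converting: 3.006×10^5 s ÷ 86400 s/day = 3.479 days.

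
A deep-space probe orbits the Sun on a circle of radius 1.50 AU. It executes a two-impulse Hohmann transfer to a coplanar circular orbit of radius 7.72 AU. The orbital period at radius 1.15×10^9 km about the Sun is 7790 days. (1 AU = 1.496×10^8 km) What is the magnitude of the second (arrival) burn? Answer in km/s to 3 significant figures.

Δv₂ = 4.60 km/s

From Kepler's third law T² = 4π²r³/μ at r = 1.15×10^9 km, T = 7790 days = 7790 × 86400 s = 6.73056×10^8 s: μ = 4π²r³/T² = 1.32541×10^11 km³/s².
In km: r₁ = 1.50 × 1.496×10^8 = 2.244×10^8 km; r₂ = 7.72 × 1.496×10^8 = 1.154912×10^9 km.
The Hohmann ellipse has a_t = (r₁ + r₂)/2 = 6.89656×10^8 km.
On the circular orbit at r = 1.154912×10^9 km, v_c = √(μ/r) = 10.713 km/s.
Transfer-orbit speed at the same r (vis-viva, a = a_t): v_t = √[μ(2/r − 1/a_t)] = 6.1108 km/s.
Δv₂ = |v_t − v_c| = |6.1108 − 10.713| = 4.602 km/s.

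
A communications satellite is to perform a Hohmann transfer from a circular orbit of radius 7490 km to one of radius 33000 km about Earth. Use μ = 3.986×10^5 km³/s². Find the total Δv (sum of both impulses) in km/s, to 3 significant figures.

Δv = 3.38 km/s

The Hohmann ellipse has a_t = (r₁ + r₂)/2 = 20245 km.
At r₁ the circular-orbit speed is v₁ = √(μ/r₁) = 7.29504 km/s.
On the transfer ellipse at r₁, vis-viva gives v_p = √[μ(2/r₁ − 1/a_t)] = 9.31378 km/s.
First burn Δv₁ = |v_p − v₁| = 2.0187 km/s.
Circular speed at r₂: v₂ = √(μ/r₂) = 3.47546 km/s.
Transfer-orbit speed at r₂: v_a = √[μ(2/r₂ − 1/a_t)] = 2.11395 km/s.
Second burn Δv₂ = |v₂ − v_a| = 1.3615 km/s.
Δv = Δv₁ + Δv₂ = 2.0187 + 1.3615 = 3.380 km/s.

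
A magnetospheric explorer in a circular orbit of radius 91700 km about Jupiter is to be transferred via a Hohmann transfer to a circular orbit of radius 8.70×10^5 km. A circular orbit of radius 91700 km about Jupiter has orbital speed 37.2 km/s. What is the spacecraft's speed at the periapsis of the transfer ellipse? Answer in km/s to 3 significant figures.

From the circular-orbit relation v² = μ/r at r = 91700 km: μ = v²r = (37.2)² × 91700 = 1.26898×10^8 km³/s².
The Hohmann ellipse has a_t = (r₁ + r₂)/2 = 4.8085×10^5 km.
The periapsis of the transfer ellipse is at r = 91700 km.
Applying v² = μ(2/r − 1/a_t): v = 50.04 km/s.

v = 50.0 km/s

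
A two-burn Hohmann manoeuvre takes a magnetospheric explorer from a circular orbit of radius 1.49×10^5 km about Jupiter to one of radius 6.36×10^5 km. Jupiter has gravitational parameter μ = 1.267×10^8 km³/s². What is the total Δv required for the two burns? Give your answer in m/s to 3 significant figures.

Transfer-ellipse semi-major axis a_t = (r₁ + r₂)/2 = (1.490×10^5 + 6.360×10^5)/2 = 3.925×10^5 km.
At r₁ the circular-orbit speed is v₁ = √(μ/r₁) = 29.161 km/s.
Transfer-orbit speed at r₁ (vis-viva): v_p = √[μ(2/r₁ − 1/a_t)] = 37.120 km/s.
First burn Δv₁ = |v_p − v₁| = 7.959 km/s.
Circular speed at r₂: v₂ = √(μ/r₂) = 14.114 km/s.
Transfer-orbit speed at r₂: v_a = √[μ(2/r₂ − 1/a_t)] = 8.6963 km/s.
Second burn Δv₂ = |v₂ − v_a| = 5.418 km/s.
Δv = Δv₁ + Δv₂ = 7.959 + 5.418 = 13.38 km/s.

Δv = 13400 m/s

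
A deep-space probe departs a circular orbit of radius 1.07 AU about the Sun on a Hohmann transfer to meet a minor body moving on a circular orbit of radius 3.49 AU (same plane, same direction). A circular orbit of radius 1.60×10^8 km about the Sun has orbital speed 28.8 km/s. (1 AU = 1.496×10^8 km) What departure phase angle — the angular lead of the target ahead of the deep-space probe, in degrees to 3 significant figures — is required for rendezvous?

φ = 85.0°

From the circular-orbit relation v² = μ/r at r = 1.60×10^8 km: μ = v²r = (28.8)² × 1.60×10^8 = 1.32710×10^11 km³/s².
In km: r₁ = 1.07 × 1.496×10^8 = 1.60072×10^8 km; r₂ = 3.49 × 1.496×10^8 = 5.22104×10^8 km.
Transfer-ellipse semi-major axis a_t = (r₁ + r₂)/2 = (1.60072×10^8 + 5.22104×10^8)/2 = 3.41088×10^8 km.
Transfer time t = π√(a_t³/μ) = 5.43247×10^7 s.
Target angular speed ω₂ = √(μ/r₂³) = 3.05363×10^-8 rad/s.
Angle swept by the target during transfer: ω₂·t = 1.65888 rad = 95.047°.
The deep-space probe traverses 180° on the transfer ellipse, so the target must lead by 180° − 95.047° = 85.0°.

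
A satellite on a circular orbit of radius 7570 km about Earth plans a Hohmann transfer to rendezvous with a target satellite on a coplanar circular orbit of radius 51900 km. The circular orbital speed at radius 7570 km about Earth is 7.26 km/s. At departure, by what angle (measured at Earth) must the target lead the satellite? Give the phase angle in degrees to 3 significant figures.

From the circular-orbit relation v² = μ/r at r = 7570 km: μ = v²r = (7.26)² × 7570 = 3.98997×10^5 km³/s².
Transfer-ellipse semi-major axis a_t = (r₁ + r₂)/2 = (7570 + 51900)/2 = 29735 km.
Transfer time t = π√(a_t³/μ) = 25502 s.
The target's mean motion on its circular orbit is ω₂ = √(μ/r₂³) = 5.3424×10^-5 rad/s.
Angle swept by the target during transfer: ω₂·t = 1.3624 rad = 78.06°.
The satellite traverses 180° on the transfer ellipse, so the target must lead by 180° − 78.06° = 102°.

φ = 102°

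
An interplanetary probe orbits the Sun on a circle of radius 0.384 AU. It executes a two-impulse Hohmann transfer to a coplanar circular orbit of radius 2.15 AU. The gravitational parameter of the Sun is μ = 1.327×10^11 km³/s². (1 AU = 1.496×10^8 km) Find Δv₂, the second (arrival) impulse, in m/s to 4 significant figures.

In km: r₁ = 0.384 × 1.496×10^8 = 5.74464×10^7 km; r₂ = 2.15 × 1.496×10^8 = 3.2164×10^8 km.
The Hohmann ellipse has a_t = (r₁ + r₂)/2 = 1.895432×10^8 km.
Circular speed at r = 3.2164×10^8 km: v_c = √(μ/r) = 20.31 km/s.
Transfer-orbit speed at the same r (vis-viva, a = a_t): v_t = √[μ(2/r − 1/a_t)] = 11.18 km/s.
Δv₂ = |v_t − v_c| = |11.18 − 20.31| = 9.130 km/s.

Δv₂ = 9130 m/s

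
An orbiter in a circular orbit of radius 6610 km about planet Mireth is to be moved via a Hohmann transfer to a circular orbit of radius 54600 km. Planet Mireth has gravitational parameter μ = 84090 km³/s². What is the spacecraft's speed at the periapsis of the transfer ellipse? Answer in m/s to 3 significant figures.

Transfer-ellipse semi-major axis a_t = (r₁ + r₂)/2 = (6610 + 54600)/2 = 30605 km.
The periapsis of the transfer ellipse is at r = 6610 km.
Applying v² = μ(2/r − 1/a_t): v = 4.764 km/s.

v = 4760 m/s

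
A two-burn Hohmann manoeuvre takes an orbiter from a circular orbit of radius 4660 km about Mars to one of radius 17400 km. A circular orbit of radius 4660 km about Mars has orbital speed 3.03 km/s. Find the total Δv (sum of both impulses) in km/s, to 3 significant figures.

From the circular-orbit relation v² = μ/r at r = 4660 km: μ = v²r = (3.03)² × 4660 = 42783.0 km³/s².
The Hohmann ellipse has a_t = (r₁ + r₂)/2 = 11030 km.
Circular speed at r₁: v₁ = √(μ/r₁) = √(42783.0/4660) = 3.030000 km/s.
On the transfer ellipse at r₁, v² = μ(2/r − 1/a) gives v_p = √[μ(2/r₁ − 1/a_t)] = 3.805656 km/s.
First burn Δv₁ = |v_p − v₁| = 0.775656 km/s.
Circular speed at r₂: v₂ = √(μ/r₂) = 1.568054 km/s.
Transfer-orbit speed at r₂: v_a = √[μ(2/r₂ − 1/a_t)] = 1.019216 km/s.
Second burn Δv₂ = |v₂ − v_a| = 0.548838 km/s.
Total Δv = Δv₁ + Δv₂ = 1.324 km/s.

Δv = 1.32 km/s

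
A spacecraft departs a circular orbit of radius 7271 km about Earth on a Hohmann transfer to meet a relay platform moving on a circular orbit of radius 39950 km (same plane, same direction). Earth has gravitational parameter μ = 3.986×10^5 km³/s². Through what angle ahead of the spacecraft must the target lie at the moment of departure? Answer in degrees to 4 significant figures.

Transfer-ellipse semi-major axis a_t = (r₁ + r₂)/2 = (7271 + 39950)/2 = 23610.5 km.
Transfer time t = π√(a_t³/μ) = 18053 s.
Target angular speed ω₂ = √(μ/r₂³) = 7.9067×10^-5 rad/s.
Angle swept by the target during transfer: ω₂·t = 1.4274 rad = 81.78°.
Arrival is 180° from departure on the ellipse, so φ = 180° − 81.78° = 98.22°.

φ = 98.22°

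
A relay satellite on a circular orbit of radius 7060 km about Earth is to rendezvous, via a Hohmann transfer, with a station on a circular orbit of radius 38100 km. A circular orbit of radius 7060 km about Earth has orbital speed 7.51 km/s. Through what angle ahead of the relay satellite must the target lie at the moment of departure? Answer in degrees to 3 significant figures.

φ = 97.9°

From the circular-orbit relation v² = μ/r at r = 7060 km: μ = v²r = (7.51)² × 7060 = 3.98185×10^5 km³/s².
The Hohmann ellipse has a_t = (r₁ + r₂)/2 = 22580 km.
Transfer time t = π√(a_t³/μ) = 16892 s.
The target's mean motion on its circular orbit is ω₂ = √(μ/r₂³) = 8.4851×10^-5 rad/s.
Angle swept by the target during transfer: ω₂·t = 1.4333 rad = 82.12°.
Arrival is 180° from departure on the ellipse, so φ = 180° − 82.12° = 97.9°.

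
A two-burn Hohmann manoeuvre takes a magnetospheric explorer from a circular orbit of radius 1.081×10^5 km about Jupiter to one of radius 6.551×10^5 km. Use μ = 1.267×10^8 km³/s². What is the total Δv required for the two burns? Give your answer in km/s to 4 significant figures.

Semi-major axis of the transfer orbit: a_t = (1.081×10^5 + 6.551×10^5)/2 = 3.816×10^5 km.
Circular speed at r₁: v₁ = √(μ/r₁) = √(1.267×10^8/1.081×10^5) = 34.235 km/s.
Transfer-orbit speed at r₁ (vis-viva): v_p = √[μ(2/r₁ − 1/a_t)] = 44.856 km/s.
First burn Δv₁ = |v_p − v₁| = 10.621 km/s.
Circular speed at r₂: v₂ = √(μ/r₂) = 13.907 km/s.
Transfer-orbit speed at r₂: v_a = √[μ(2/r₂ − 1/a_t)] = 7.4019 km/s.
Second burn Δv₂ = |v₂ − v_a| = 6.5051 km/s.
Δv = Δv₁ + Δv₂ = 10.621 + 6.5051 = 17.13 km/s.

Δv = 17.13 km/s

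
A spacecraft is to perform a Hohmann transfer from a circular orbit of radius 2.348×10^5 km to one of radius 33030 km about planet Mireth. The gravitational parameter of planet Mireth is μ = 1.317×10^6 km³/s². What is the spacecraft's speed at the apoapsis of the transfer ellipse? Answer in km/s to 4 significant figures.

v = 1.176 km/s

Transfer-ellipse semi-major axis a_t = (r₁ + r₂)/2 = (2.348×10^5 + 33030)/2 = 1.33915×10^5 km.
At apoapsis, r = 2.348×10^5 km.
Vis-viva: v = √[μ(2/r − 1/a_t)] = √[1.317×10^6 × (2/2.348×10^5 − 1/1.33915×10^5)] = 1.176 km/s.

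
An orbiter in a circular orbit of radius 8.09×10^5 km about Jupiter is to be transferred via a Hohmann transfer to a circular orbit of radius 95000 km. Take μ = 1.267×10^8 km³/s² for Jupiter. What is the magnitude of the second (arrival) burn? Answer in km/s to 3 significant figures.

Semi-major axis of the transfer orbit: a_t = (8.090×10^5 + 95000)/2 = 4.520×10^5 km.
Circular speed at r = 95000 km: v_c = √(μ/r) = 36.52 km/s.
Vis-viva on the transfer ellipse at r = 95000 km gives v_t = √[μ(2/r − 1/a_t)] = 48.86 km/s.
Δv₂ = |v_t − v_c| = |48.86 − 36.52| = 12.34 km/s.

Δv₂ = 12.3 km/s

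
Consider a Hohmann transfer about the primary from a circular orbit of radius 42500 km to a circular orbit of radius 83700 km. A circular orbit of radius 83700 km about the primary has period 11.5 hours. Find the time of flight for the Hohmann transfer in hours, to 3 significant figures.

From Kepler's third law T² = 4π²r³/μ at r = 83700 km, T = 11.5 hours = 11.5 × 3600 s = 41400 s: μ = 4π²r³/T² = 1.35063×10^7 km³/s².
Semi-major axis of the transfer orbit: a_t = (42500 + 83700)/2 = 63100 km.
Half the transfer-orbit period gives t = π√(a_t³/μ) = 13550 s.
Converting: 13550 s ÷ 3600 s/hour = 3.76 hours.

t = 3.76 hours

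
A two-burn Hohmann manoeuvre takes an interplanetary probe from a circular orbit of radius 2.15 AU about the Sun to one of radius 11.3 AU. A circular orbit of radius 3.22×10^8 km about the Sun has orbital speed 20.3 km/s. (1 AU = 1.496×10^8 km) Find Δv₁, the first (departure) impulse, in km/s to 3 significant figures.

Δv₁ = 6.02 km/s

From the circular-orbit relation v² = μ/r at r = 3.22×10^8 km: μ = v²r = (20.3)² × 3.22×10^8 = 1.32693×10^11 km³/s².
In km: r₁ = 2.15 × 1.496×10^8 = 3.2164×10^8 km; r₂ = 11.3 × 1.496×10^8 = 1.69048×10^9 km.
Semi-major axis of the transfer orbit: a_t = (3.2164×10^8 + 1.69048×10^9)/2 = 1.00606×10^9 km.
Circular speed at r = 3.2164×10^8 km: v_c = √(μ/r) = 20.311 km/s.
Transfer-orbit speed at the same r (vis-viva, a = a_t): v_t = √[μ(2/r − 1/a_t)] = 26.329 km/s.
Δv₁ = |v_t − v_c| = |26.329 − 20.311| = 6.018 km/s.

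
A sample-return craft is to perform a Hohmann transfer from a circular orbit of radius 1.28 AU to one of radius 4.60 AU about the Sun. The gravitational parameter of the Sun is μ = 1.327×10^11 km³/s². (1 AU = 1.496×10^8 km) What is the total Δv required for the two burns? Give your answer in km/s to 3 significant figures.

In km: r₁ = 1.28 × 1.496×10^8 = 1.91488×10^8 km; r₂ = 4.60 × 1.496×10^8 = 6.8816×10^8 km.
The Hohmann ellipse has a_t = (r₁ + r₂)/2 = 4.39824×10^8 km.
At r₁ the circular-orbit speed is v₁ = √(μ/r₁) = 26.32478 km/s.
Transfer-orbit speed at r₁ (vis-viva equation): v_p = √[μ(2/r₁ − 1/a_t)] = 32.92835 km/s.
First burn Δv₁ = |v_p − v₁| = 6.604 km/s.
Circular speed at r₂: v₂ = √(μ/r₂) = 13.8864 km/s.
Transfer-orbit speed at r₂: v_a = √[μ(2/r₂ − 1/a_t)] = 9.16267 km/s.
Second burn Δv₂ = |v₂ − v_a| = 4.724 km/s.
Δv = Δv₁ + Δv₂ = 6.604 + 4.724 = 11.33 km/s.

Δv = 11.3 km/s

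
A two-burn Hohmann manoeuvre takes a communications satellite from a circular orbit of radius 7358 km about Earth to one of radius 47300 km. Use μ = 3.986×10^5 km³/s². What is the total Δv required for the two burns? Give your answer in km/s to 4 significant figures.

Δv = 3.719 km/s

The Hohmann ellipse has a_t = (r₁ + r₂)/2 = 27329 km.
Circular speed at r₁: v₁ = √(μ/r₁) = √(3.986×10^5/7358) = 7.360185 km/s.
On the transfer ellipse at r₁, v² = μ(2/r − 1/a) gives v_p = √[μ(2/r₁ − 1/a_t)] = 9.682945 km/s.
First burn Δv₁ = |v_p − v₁| = 2.32276 km/s.
At r₂, v₂ = √(μ/r₂) = 2.90294 km/s.
Transfer-orbit speed at r₂: v_a = √[μ(2/r₂ − 1/a_t)] = 1.50628 km/s.
Second burn Δv₂ = |v₂ − v_a| = 1.39666 km/s.
Δv = Δv₁ + Δv₂ = 2.32276 + 1.39666 = 3.719 km/s.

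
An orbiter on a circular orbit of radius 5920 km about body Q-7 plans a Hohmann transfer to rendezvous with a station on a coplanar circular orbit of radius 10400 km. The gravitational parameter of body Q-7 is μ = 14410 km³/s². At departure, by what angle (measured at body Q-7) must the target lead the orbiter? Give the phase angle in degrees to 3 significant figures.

φ = 54.9°

Semi-major axis of the transfer orbit: a_t = (5920 + 10400)/2 = 8160 km.
Transfer time t = π√(a_t³/μ) = 19291 s.
Target angular speed ω₂ = √(μ/r₂³) = 1.1318×10^-4 rad/s.
Angle swept by the target during transfer: ω₂·t = 2.183 rad = 125.1°.
The orbiter traverses 180° on the transfer ellipse, so the target must lead by 180° − 125.1° = 54.9°.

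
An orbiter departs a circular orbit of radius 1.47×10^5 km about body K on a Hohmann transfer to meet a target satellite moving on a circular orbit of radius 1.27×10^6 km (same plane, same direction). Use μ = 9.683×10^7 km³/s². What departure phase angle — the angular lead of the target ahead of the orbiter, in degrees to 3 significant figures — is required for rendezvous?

φ = 105°

Semi-major axis of the transfer orbit: a_t = (1.470×10^5 + 1.270×10^6)/2 = 7.085×10^5 km.
Transfer time t = π√(a_t³/μ) = 1.904×10^5 s.
Target angular speed ω₂ = √(μ/r₂³) = 6.875×10^-6 rad/s.
Angle swept by the target during transfer: ω₂·t = 1.309 rad = 75.00°.
Arrival is 180° from departure on the ellipse, so φ = 180° − 75.00° = 105°.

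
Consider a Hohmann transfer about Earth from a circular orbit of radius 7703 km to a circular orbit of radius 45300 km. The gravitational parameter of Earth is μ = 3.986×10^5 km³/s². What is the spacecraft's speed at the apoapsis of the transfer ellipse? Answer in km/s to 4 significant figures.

v = 1.599 km/s

Semi-major axis of the transfer orbit: a_t = (7703 + 45300)/2 = 26501.5 km.
At apoapsis, r = 45300 km.
From the vis-viva equation, v = √[μ(2/r − 1/a_t)] = 1.599 km/s.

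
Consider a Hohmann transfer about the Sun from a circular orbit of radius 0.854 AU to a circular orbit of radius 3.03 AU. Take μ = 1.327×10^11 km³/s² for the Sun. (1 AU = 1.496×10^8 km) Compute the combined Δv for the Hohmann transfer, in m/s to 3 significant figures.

In km: r₁ = 0.854 × 1.496×10^8 = 1.277584×10^8 km; r₂ = 3.03 × 1.496×10^8 = 4.53288×10^8 km.
Semi-major axis of the transfer orbit: a_t = (1.277584×10^8 + 4.53288×10^8)/2 = 2.905232×10^8 km.
At r₁ the circular-orbit speed is v₁ = √(μ/r₁) = 32.229 km/s.
On the transfer ellipse at r₁, vis-viva gives v_p = √[μ(2/r₁ − 1/a_t)] = 40.257 km/s.
First burn Δv₁ = |v_p − v₁| = 8.028 km/s.
At r₂, v₂ = √(μ/r₂) = 17.110 km/s.
Transfer-orbit speed at r₂: v_a = √[μ(2/r₂ − 1/a_t)] = 11.346 km/s.
Second burn Δv₂ = |v₂ − v_a| = 5.764 km/s.
Δv = Δv₁ + Δv₂ = 8.028 + 5.764 = 13.79 km/s.

Δv = 13800 m/s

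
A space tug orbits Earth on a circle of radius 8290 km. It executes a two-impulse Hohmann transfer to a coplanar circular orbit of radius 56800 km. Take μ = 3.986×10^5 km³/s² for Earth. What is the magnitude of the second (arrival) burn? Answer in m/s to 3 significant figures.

Δv₂ = 1310 m/s

The Hohmann ellipse has a_t = (r₁ + r₂)/2 = 32545 km.
On the circular orbit at r = 56800 km, v_c = √(μ/r) = 2.649 km/s.
Transfer-orbit speed at the same r (vis-viva, a = a_t): v_t = √[μ(2/r − 1/a_t)] = 1.337 km/s.
Δv₂ = |v_t − v_c| = |1.337 − 2.649| = 1.312 km/s.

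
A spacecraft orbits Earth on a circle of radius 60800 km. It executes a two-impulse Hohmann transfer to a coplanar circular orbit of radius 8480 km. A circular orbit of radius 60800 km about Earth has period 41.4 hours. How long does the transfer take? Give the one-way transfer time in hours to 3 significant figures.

From Kepler's third law T² = 4π²r³/μ at r = 60800 km, T = 41.4 hours = 41.4 × 3600 s = 1.4904×10^5 s: μ = 4π²r³/T² = 3.99452×10^5 km³/s².
The Hohmann ellipse has a_t = (r₁ + r₂)/2 = 34640 km.
Transfer time t = π√(a_t³/μ) = π√((34640)³ / 3.99452×10^5) = 32050 s.
Converting: 32050 s ÷ 3600 s/hour = 8.90 hours.

t = 8.90 hours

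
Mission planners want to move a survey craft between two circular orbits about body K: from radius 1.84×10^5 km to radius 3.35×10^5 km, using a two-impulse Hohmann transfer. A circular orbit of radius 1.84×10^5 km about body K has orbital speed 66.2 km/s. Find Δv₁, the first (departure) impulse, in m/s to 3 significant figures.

From the circular-orbit relation v² = μ/r at r = 1.84×10^5 km: μ = v²r = (66.2)² × 1.84×10^5 = 8.06369×10^8 km³/s².
Semi-major axis of the transfer orbit: a_t = (1.840×10^5 + 3.350×10^5)/2 = 2.595×10^5 km.
Circular speed at r = 1.840×10^5 km: v_c = √(μ/r) = 66.200 km/s.
Transfer-orbit speed at the same r (vis-viva, a = a_t): v_t = √[μ(2/r − 1/a_t)] = 75.216 km/s.
Δv₁ = |v_t − v_c| = |75.216 − 66.200| = 9.016 km/s.

Δv₁ = 9020 m/s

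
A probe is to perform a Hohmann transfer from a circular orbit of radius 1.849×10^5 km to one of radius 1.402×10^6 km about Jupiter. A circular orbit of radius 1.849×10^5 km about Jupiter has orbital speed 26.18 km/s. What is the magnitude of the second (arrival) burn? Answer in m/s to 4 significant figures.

From the circular-orbit relation v² = μ/r at r = 1.849×10^5 km: μ = v²r = (26.18)² × 1.849×10^5 = 1.26729×10^8 km³/s².
The Hohmann ellipse has a_t = (r₁ + r₂)/2 = 7.9345×10^5 km.
On the circular orbit at r = 1.402×10^6 km, v_c = √(μ/r) = 9.5075 km/s.
Transfer-orbit speed at the same r (vis-viva, a = a_t): v_t = √[μ(2/r − 1/a_t)] = 4.5896 km/s.
Δv₂ = |v_t − v_c| = |4.5896 − 9.5075| = 4.918 km/s.

Δv₂ = 4918 m/s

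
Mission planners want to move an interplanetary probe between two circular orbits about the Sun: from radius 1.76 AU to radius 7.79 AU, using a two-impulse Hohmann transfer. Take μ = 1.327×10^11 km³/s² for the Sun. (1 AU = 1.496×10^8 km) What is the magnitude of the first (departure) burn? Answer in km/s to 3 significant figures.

In km: r₁ = 1.76 × 1.496×10^8 = 2.63296×10^8 km; r₂ = 7.79 × 1.496×10^8 = 1.165384×10^9 km.
The Hohmann ellipse has a_t = (r₁ + r₂)/2 = 7.1434×10^8 km.
Circular speed at r = 2.63296×10^8 km: v_c = √(μ/r) = 22.4498 km/s.
Transfer-orbit speed at the same r (vis-viva, a = a_t): v_t = √[μ(2/r − 1/a_t)] = 28.6745 km/s.
Δv₁ = |v_t − v_c| = |28.6745 − 22.4498| = 6.225 km/s.

Δv₁ = 6.22 km/s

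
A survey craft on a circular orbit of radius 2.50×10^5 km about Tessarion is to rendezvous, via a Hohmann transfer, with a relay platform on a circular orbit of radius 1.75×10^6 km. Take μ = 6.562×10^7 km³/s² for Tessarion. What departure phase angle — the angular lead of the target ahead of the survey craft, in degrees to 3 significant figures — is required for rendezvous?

φ = 102°

Transfer-ellipse semi-major axis a_t = (r₁ + r₂)/2 = (2.500×10^5 + 1.750×10^6)/2 = 1.000×10^6 km.
Transfer time t = π√(a_t³/μ) = 3.878×10^5 s.
The target's mean motion on its circular orbit is ω₂ = √(μ/r₂³) = 3.499×10^-6 rad/s.
Angle swept by the target during transfer: ω₂·t = 1.357 rad = 77.75°.
Arrival is 180° from departure on the ellipse, so φ = 180° − 77.75° = 102°.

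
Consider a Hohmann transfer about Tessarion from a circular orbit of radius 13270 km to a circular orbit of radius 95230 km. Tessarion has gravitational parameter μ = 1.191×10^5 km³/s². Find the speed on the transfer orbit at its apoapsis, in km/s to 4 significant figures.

Semi-major axis of the transfer orbit: a_t = (13270 + 95230)/2 = 54250 km.
The apoapsis of the transfer ellipse is at r = 95230 km.
From the vis-viva equation, v = √[μ(2/r − 1/a_t)] = 0.5531 km/s.

v = 0.5531 km/s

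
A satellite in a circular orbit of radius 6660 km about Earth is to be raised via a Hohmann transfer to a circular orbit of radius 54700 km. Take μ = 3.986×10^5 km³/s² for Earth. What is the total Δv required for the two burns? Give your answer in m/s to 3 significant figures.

Transfer-ellipse semi-major axis a_t = (r₁ + r₂)/2 = (6660 + 54700)/2 = 30680 km.
At r₁ the circular-orbit speed is v₁ = √(μ/r₁) = 7.7363 km/s.
On the transfer ellipse at r₁, vis-viva equation gives v_p = √[μ(2/r₁ − 1/a_t)] = 10.330 km/s.
First burn Δv₁ = |v_p − v₁| = 2.5937 km/s.
Circular speed at r₂: v₂ = √(μ/r₂) = 2.6994 km/s.
Transfer-orbit speed at r₂: v_a = √[μ(2/r₂ − 1/a_t)] = 1.2577 km/s.
Second burn Δv₂ = |v₂ − v_a| = 1.4417 km/s.
Total Δv = Δv₁ + Δv₂ = 4.035 km/s.

Δv = 4040 m/s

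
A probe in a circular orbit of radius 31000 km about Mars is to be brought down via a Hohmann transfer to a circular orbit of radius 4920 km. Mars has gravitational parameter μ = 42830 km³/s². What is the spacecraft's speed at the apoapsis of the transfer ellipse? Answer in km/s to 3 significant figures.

v = 0.615 km/s

The Hohmann ellipse has a_t = (r₁ + r₂)/2 = 17960 km.
The apoapsis of the transfer ellipse is at r = 31000 km.
Vis-viva: v = √[μ(2/r − 1/a_t)] = √[42830 × (2/31000 − 1/17960)] = 0.6152 km/s.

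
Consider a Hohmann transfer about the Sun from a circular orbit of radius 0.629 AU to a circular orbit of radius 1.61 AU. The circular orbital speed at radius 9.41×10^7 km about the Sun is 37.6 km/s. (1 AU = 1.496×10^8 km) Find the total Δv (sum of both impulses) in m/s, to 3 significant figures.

From the circular-orbit relation v² = μ/r at r = 9.41×10^7 km: μ = v²r = (37.6)² × 9.41×10^7 = 1.33035×10^11 km³/s².
In km: r₁ = 0.629 × 1.496×10^8 = 9.40984×10^7 km; r₂ = 1.61 × 1.496×10^8 = 2.40856×10^8 km.
Semi-major axis of the transfer orbit: a_t = (9.40984×10^7 + 2.40856×10^8)/2 = 1.674772×10^8 km.
Circular speed at r₁: v₁ = √(μ/r₁) = √(1.33035×10^11/9.40984×10^7) = 37.600 km/s.
Transfer-orbit speed at r₁ (v² = μ(2/r − 1/a)): v_p = √[μ(2/r₁ − 1/a_t)] = 45.091 km/s.
First burn Δv₁ = |v_p − v₁| = 7.491 km/s.
Circular speed at r₂: v₂ = √(μ/r₂) = 23.502 km/s.
Transfer-orbit speed at r₂: v_a = √[μ(2/r₂ − 1/a_t)] = 17.616 km/s.
Second burn Δv₂ = |v₂ − v_a| = 5.886 km/s.
Total Δv = Δv₁ + Δv₂ = 13.38 km/s.

Δv = 13400 m/s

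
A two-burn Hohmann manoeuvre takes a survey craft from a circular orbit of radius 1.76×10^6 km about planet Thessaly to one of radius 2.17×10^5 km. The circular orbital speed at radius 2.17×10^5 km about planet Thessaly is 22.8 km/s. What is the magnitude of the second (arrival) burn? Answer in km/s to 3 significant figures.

From the circular-orbit relation v² = μ/r at r = 2.17×10^5 km: μ = v²r = (22.8)² × 2.17×10^5 = 1.12805×10^8 km³/s².
Transfer-ellipse semi-major axis a_t = (r₁ + r₂)/2 = (1.760×10^6 + 2.170×10^5)/2 = 9.885×10^5 km.
Circular speed at r = 2.170×10^5 km: v_c = √(μ/r) = 22.800 km/s.
Transfer-orbit speed at the same r (vis-viva, a = a_t): v_t = √[μ(2/r − 1/a_t)] = 30.423 km/s.
Δv₂ = |v_t − v_c| = |30.423 − 22.800| = 7.623 km/s.

Δv₂ = 7.62 km/s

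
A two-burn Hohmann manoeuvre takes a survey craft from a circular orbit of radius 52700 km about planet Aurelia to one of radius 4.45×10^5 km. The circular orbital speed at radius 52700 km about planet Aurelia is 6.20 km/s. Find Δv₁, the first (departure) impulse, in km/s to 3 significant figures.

From the circular-orbit relation v² = μ/r at r = 52700 km: μ = v²r = (6.20)² × 52700 = 2.02579×10^6 km³/s².
Semi-major axis of the transfer orbit: a_t = (52700 + 4.450×10^5)/2 = 2.4885×10^5 km.
On the circular orbit at r = 52700 km, v_c = √(μ/r) = 6.200 km/s.
Transfer-orbit speed at the same r (vis-viva, a = a_t): v_t = √[μ(2/r − 1/a_t)] = 8.291 km/s.
Δv₁ = |v_t − v_c| = |8.291 − 6.200| = 2.091 km/s.

Δv₁ = 2.09 km/s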